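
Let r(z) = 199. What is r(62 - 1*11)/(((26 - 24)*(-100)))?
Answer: -199/200 ≈ -0.99500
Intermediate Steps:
r(62 - 1*11)/(((26 - 24)*(-100))) = 199/(((26 - 24)*(-100))) = 199/((2*(-100))) = 199/(-200) = 199*(-1/200) = -199/200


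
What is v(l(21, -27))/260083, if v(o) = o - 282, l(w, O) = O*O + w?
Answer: 468/260083 ≈ 0.0017994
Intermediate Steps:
l(w, O) = w + O**2 (l(w, O) = O**2 + w = w + O**2)
v(o) = -282 + o
v(l(21, -27))/260083 = (-282 + (21 + (-27)**2))/260083 = (-282 + (21 + 729))*(1/260083) = (-282 + 750)*(1/260083) = 468*(1/260083) = 468/260083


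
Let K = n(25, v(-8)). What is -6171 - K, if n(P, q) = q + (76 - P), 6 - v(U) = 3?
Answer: -6225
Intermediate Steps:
v(U) = 3 (v(U) = 6 - 1*3 = 6 - 3 = 3)
n(P, q) = 76 + q - P
K = 54 (K = 76 + 3 - 1*25 = 76 + 3 - 25 = 54)
-6171 - K = -6171 - 1*54 = -6171 - 54 = -6225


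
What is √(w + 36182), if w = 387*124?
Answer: √84170 ≈ 290.12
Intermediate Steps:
w = 47988
√(w + 36182) = √(47988 + 36182) = √84170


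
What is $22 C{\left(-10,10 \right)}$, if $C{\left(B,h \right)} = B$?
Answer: $-220$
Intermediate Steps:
$22 C{\left(-10,10 \right)} = 22 \left(-10\right) = -220$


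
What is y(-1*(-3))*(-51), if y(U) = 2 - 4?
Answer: 102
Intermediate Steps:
y(U) = -2
y(-1*(-3))*(-51) = -2*(-51) = 102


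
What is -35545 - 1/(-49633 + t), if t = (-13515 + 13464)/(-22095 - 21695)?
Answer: -77254534436565/2173429019 ≈ -35545.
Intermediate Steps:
t = 51/43790 (t = -51/(-43790) = -51*(-1/43790) = 51/43790 ≈ 0.0011646)
-35545 - 1/(-49633 + t) = -35545 - 1/(-49633 + 51/43790) = -35545 - 1/(-2173429019/43790) = -35545 - 1*(-43790/2173429019) = -35545 + 43790/2173429019 = -77254534436565/2173429019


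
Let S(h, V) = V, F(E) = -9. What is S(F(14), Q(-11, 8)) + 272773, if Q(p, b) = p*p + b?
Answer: 272902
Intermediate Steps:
Q(p, b) = b + p**2 (Q(p, b) = p**2 + b = b + p**2)
S(F(14), Q(-11, 8)) + 272773 = (8 + (-11)**2) + 272773 = (8 + 121) + 272773 = 129 + 272773 = 272902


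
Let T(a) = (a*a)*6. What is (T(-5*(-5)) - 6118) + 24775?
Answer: 22407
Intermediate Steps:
T(a) = 6*a² (T(a) = a²*6 = 6*a²)
(T(-5*(-5)) - 6118) + 24775 = (6*(-5*(-5))² - 6118) + 24775 = (6*25² - 6118) + 24775 = (6*625 - 6118) + 24775 = (3750 - 6118) + 24775 = -2368 + 24775 = 22407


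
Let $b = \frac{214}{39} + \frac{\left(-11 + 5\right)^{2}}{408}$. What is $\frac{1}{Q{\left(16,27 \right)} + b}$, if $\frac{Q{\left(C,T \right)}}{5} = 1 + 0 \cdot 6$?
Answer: $\frac{1326}{14023} \approx 0.094559$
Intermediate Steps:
$Q{\left(C,T \right)} = 5$ ($Q{\left(C,T \right)} = 5 \left(1 + 0 \cdot 6\right) = 5 \left(1 + 0\right) = 5 \cdot 1 = 5$)
$b = \frac{7393}{1326}$ ($b = 214 \cdot \frac{1}{39} + \left(-6\right)^{2} \cdot \frac{1}{408} = \frac{214}{39} + 36 \cdot \frac{1}{408} = \frac{214}{39} + \frac{3}{34} = \frac{7393}{1326} \approx 5.5754$)
$\frac{1}{Q{\left(16,27 \right)} + b} = \frac{1}{5 + \frac{7393}{1326}} = \frac{1}{\frac{14023}{1326}} = \frac{1326}{14023}$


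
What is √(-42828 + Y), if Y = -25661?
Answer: I*√68489 ≈ 261.7*I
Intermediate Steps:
√(-42828 + Y) = √(-42828 - 25661) = √(-68489) = I*√68489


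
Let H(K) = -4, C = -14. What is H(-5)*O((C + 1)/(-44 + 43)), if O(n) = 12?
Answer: -48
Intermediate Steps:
H(-5)*O((C + 1)/(-44 + 43)) = -4*12 = -48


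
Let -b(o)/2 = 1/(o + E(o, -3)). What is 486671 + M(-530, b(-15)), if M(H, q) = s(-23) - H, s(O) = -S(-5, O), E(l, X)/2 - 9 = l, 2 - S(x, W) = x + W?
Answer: 487171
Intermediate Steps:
S(x, W) = 2 - W - x (S(x, W) = 2 - (x + W) = 2 - (W + x) = 2 + (-W - x) = 2 - W - x)
E(l, X) = 18 + 2*l
s(O) = -7 + O (s(O) = -(2 - O - 1*(-5)) = -(2 - O + 5) = -(7 - O) = -7 + O)
b(o) = -2/(18 + 3*o) (b(o) = -2/(o + (18 + 2*o)) = -2/(18 + 3*o))
M(H, q) = -30 - H (M(H, q) = (-7 - 23) - H = -30 - H)
486671 + M(-530, b(-15)) = 486671 + (-30 - 1*(-530)) = 486671 + (-30 + 530) = 486671 + 500 = 487171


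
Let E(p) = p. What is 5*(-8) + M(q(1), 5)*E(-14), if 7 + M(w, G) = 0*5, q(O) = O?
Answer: 58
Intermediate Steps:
M(w, G) = -7 (M(w, G) = -7 + 0*5 = -7 + 0 = -7)
5*(-8) + M(q(1), 5)*E(-14) = 5*(-8) - 7*(-14) = -40 + 98 = 58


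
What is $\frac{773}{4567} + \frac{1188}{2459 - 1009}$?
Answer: $\frac{3273223}{3311075} \approx 0.98857$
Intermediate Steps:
$\frac{773}{4567} + \frac{1188}{2459 - 1009} = 773 \cdot \frac{1}{4567} + \frac{1188}{1450} = \frac{773}{4567} + 1188 \cdot \frac{1}{1450} = \frac{773}{4567} + \frac{594}{725} = \frac{3273223}{3311075}$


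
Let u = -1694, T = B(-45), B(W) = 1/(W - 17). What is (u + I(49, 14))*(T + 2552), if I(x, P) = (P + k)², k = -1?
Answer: -241290075/62 ≈ -3.8918e+6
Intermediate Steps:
B(W) = 1/(-17 + W)
T = -1/62 (T = 1/(-17 - 45) = 1/(-62) = -1/62 ≈ -0.016129)
I(x, P) = (-1 + P)² (I(x, P) = (P - 1)² = (-1 + P)²)
(u + I(49, 14))*(T + 2552) = (-1694 + (-1 + 14)²)*(-1/62 + 2552) = (-1694 + 13²)*(158223/62) = (-1694 + 169)*(158223/62) = -1525*158223/62 = -241290075/62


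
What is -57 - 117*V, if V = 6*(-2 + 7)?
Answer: -3567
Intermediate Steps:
V = 30 (V = 6*5 = 30)
-57 - 117*V = -57 - 117*30 = -57 - 3510 = -3567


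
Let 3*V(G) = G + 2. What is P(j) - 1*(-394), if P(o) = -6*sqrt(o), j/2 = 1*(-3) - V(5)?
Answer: 394 - 8*I*sqrt(6) ≈ 394.0 - 19.596*I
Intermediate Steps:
V(G) = 2/3 + G/3 (V(G) = (G + 2)/3 = (2 + G)/3 = 2/3 + G/3)
j = -32/3 (j = 2*(1*(-3) - (2/3 + (1/3)*5)) = 2*(-3 - (2/3 + 5/3)) = 2*(-3 - 1*7/3) = 2*(-3 - 7/3) = 2*(-16/3) = -32/3 ≈ -10.667)
P(j) - 1*(-394) = -8*I*sqrt(6) - 1*(-394) = -8*I*sqrt(6) + 394 = 394 - 8*I*sqrt(6)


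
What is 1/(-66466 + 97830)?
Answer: 1/31364 ≈ 3.1884e-5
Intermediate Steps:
1/(-66466 + 97830) = 1/31364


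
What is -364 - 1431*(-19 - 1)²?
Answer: -572764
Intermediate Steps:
-364 - 1431*(-19 - 1)² = -364 - 1431*(-20)² = -364 - 1431*400 = -364 - 572400 = -572764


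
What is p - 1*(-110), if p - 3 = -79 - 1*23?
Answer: 11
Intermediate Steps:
p = -99 (p = 3 + (-79 - 1*23) = 3 + (-79 - 23) = 3 - 102 = -99)
p - 1*(-110) = -99 - 1*(-110) = -99 + 110 = 11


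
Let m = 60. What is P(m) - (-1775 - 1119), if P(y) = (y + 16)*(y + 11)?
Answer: 8290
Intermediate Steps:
P(y) = (11 + y)*(16 + y) (P(y) = (16 + y)*(11 + y) = (11 + y)*(16 + y))
P(m) - (-1775 - 1119) = (176 + 60**2 + 27*60) - (-1775 - 1119) = (176 + 3600 + 1620) - 1*(-2894) = 5396 + 2894 = 8290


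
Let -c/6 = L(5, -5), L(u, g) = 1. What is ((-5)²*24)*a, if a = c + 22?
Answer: 9600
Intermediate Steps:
c = -6 (c = -6*1 = -6)
a = 16 (a = -6 + 22 = 16)
((-5)²*24)*a = ((-5)²*24)*16 = (25*24)*16 = 600*16 = 9600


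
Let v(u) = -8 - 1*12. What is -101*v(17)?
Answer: 2020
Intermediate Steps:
v(u) = -20 (v(u) = -8 - 12 = -20)
-101*v(17) = -101*(-20) = 2020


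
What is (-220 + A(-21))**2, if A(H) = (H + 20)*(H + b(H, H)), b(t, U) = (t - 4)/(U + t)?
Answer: 70274689/1764 ≈ 39838.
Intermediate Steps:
b(t, U) = (-4 + t)/(U + t)
A(H) = (20 + H)*(H + (-4 + H)/(2*H)) (A(H) = (H + 20)*(H + (-4 + H)/(H + H)) = (20 + H)*(H + (-4 + H)/((2*H))) = (20 + H)*(H + (1/(2*H))*(-4 + H)) = (20 + H)*(H + (-4 + H)/(2*H)))
(-220 + A(-21))**2 = (-220 + (8 + (-21)**2 - 40/(-21) + (41/2)*(-21)))**2 = (-220 + (8 + 441 - 40*(-1/21) - 861/2))**2 = (-220 + (8 + 441 + 40/21 - 861/2))**2 = (-220 + 857/42)**2 = (-8383/42)**2 = 70274689/1764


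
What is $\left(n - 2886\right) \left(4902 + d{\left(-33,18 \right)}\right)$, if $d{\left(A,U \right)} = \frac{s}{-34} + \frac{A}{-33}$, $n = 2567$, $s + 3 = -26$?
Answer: $- \frac{53187189}{34} \approx -1.5643 \cdot 10^{6}$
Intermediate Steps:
$s = -29$ ($s = -3 - 26 = -29$)
$d{\left(A,U \right)} = \frac{29}{34} - \frac{A}{33}$ ($d{\left(A,U \right)} = - \frac{29}{-34} + \frac{A}{-33} = \left(-29\right) \left(- \frac{1}{34}\right) + A \left(- \frac{1}{33}\right) = \frac{29}{34} - \frac{A}{33}$)
$\left(n - 2886\right) \left(4902 + d{\left(-33,18 \right)}\right) = \left(2567 - 2886\right) \left(4902 + \left(\frac{29}{34} - -1\right)\right) = - 319 \left(4902 + \left(\frac{29}{34} + 1\right)\right) = - 319 \left(4902 + \frac{63}{34}\right) = \left(-319\right) \frac{166731}{34} = - \frac{53187189}{34}$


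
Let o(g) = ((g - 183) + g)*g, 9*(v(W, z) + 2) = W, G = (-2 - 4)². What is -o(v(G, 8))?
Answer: 358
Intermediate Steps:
G = 36 (G = (-6)² = 36)
v(W, z) = -2 + W/9
o(g) = g*(-183 + 2*g) (o(g) = ((-183 + g) + g)*g = (-183 + 2*g)*g = g*(-183 + 2*g))
-o(v(G, 8)) = -(-2 + (⅑)*36)*(-183 + 2*(-2 + (⅑)*36)) = -(-2 + 4)*(-183 + 2*(-2 + 4)) = -2*(-183 + 2*2) = -2*(-183 + 4) = -2*(-179) = -1*(-358) = 358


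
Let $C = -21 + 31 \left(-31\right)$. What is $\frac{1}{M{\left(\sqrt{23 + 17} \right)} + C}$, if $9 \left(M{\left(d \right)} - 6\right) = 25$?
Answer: $- \frac{9}{8759} \approx -0.0010275$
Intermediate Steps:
$M{\left(d \right)} = \frac{79}{9}$ ($M{\left(d \right)} = 6 + \frac{1}{9} \cdot 25 = 6 + \frac{25}{9} = \frac{79}{9}$)
$C = -982$ ($C = -21 - 961 = -982$)
$\frac{1}{M{\left(\sqrt{23 + 17} \right)} + C} = \frac{1}{\frac{79}{9} - 982} = \frac{1}{- \frac{8759}{9}} = - \frac{9}{8759}$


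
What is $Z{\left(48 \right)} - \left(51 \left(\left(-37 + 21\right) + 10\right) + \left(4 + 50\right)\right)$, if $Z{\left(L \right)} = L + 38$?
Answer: $338$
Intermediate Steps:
$Z{\left(L \right)} = 38 + L$
$Z{\left(48 \right)} - \left(51 \left(\left(-37 + 21\right) + 10\right) + \left(4 + 50\right)\right) = \left(38 + 48\right) - \left(51 \left(\left(-37 + 21\right) + 10\right) + \left(4 + 50\right)\right) = 86 - \left(51 \left(-16 + 10\right) + 54\right) = 86 - \left(51 \left(-6\right) + 54\right) = 86 - \left(-306 + 54\right) = 86 - -252 = 86 + 252 = 338$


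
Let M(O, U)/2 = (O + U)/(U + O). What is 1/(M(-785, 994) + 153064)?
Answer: 1/153066 ≈ 6.5331e-6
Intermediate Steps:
M(O, U) = 2 (M(O, U) = 2*((O + U)/(U + O)) = 2*((O + U)/(O + U)) = 2*1 = 2)
1/(M(-785, 994) + 153064) = 1/(2 + 153064) = 1/153066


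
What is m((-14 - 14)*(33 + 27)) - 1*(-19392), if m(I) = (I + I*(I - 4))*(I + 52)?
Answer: -4603052928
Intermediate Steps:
m(I) = (52 + I)*(I + I*(-4 + I)) (m(I) = (I + I*(-4 + I))*(52 + I) = (52 + I)*(I + I*(-4 + I)))
m((-14 - 14)*(33 + 27)) - 1*(-19392) = ((-14 - 14)*(33 + 27))*(-156 + ((-14 - 14)*(33 + 27))**2 + 49*((-14 - 14)*(33 + 27))) - 1*(-19392) = (-28*60)*(-156 + (-28*60)**2 + 49*(-28*60)) + 19392 = -1680*(-156 + (-1680)**2 + 49*(-1680)) + 19392 = -1680*(-156 + 2822400 - 82320) + 19392 = -1680*2739924 + 19392 = -4603072320 + 19392 = -4603052928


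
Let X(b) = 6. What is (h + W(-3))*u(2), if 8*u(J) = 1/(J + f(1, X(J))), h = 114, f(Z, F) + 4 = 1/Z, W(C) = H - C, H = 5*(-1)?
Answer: -14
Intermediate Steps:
H = -5
W(C) = -5 - C
f(Z, F) = -4 + 1/Z
u(J) = 1/(8*(-3 + J)) (u(J) = 1/(8*(J + (-4 + 1/1))) = 1/(8*(J + (-4 + 1))) = 1/(8*(J - 3)) = 1/(8*(-3 + J)))
(h + W(-3))*u(2) = (114 + (-5 - 1*(-3)))*(1/(8*(-3 + 2))) = (114 + (-5 + 3))*((1/8)/(-1)) = (114 - 2)*((1/8)*(-1)) = 112*(-1/8) = -14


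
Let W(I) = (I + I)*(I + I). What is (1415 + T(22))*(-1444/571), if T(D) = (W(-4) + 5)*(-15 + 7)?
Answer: -1246172/571 ≈ -2182.4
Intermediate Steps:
W(I) = 4*I² (W(I) = (2*I)*(2*I) = 4*I²)
T(D) = -552 (T(D) = (4*(-4)² + 5)*(-15 + 7) = (4*16 + 5)*(-8) = (64 + 5)*(-8) = 69*(-8) = -552)
(1415 + T(22))*(-1444/571) = (1415 - 552)*(-1444/571) = 863*(-1444*1/571) = 863*(-1444/571) = -1246172/571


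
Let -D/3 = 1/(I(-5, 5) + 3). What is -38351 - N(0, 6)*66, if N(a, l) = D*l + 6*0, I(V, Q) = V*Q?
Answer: -38405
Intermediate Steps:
I(V, Q) = Q*V
D = 3/22 (D = -3/(5*(-5) + 3) = -3/(-25 + 3) = -3/(-22) = -3*(-1/22) = 3/22 ≈ 0.13636)
N(a, l) = 3*l/22 (N(a, l) = 3*l/22 + 6*0 = 3*l/22 + 0 = 3*l/22)
-38351 - N(0, 6)*66 = -38351 - (3/22)*6*66 = -38351 - 9*66/11 = -38351 - 1*54 = -38351 - 54 = -38405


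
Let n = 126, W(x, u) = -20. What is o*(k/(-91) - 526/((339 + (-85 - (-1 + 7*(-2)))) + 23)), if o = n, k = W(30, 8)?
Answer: -189117/949 ≈ -199.28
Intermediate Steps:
k = -20
o = 126
o*(k/(-91) - 526/((339 + (-85 - (-1 + 7*(-2)))) + 23)) = 126*(-20/(-91) - 526/((339 + (-85 - (-1 + 7*(-2)))) + 23)) = 126*(-20*(-1/91) - 526/((339 + (-85 - (-1 - 14))) + 23)) = 126*(20/91 - 526/((339 + (-85 - 1*(-15))) + 23)) = 126*(20/91 - 526/((339 + (-85 + 15)) + 23)) = 126*(20/91 - 526/((339 - 70) + 23)) = 126*(20/91 - 526/(269 + 23)) = 126*(20/91 - 526/292) = 126*(20/91 - 526*1/292) = 126*(20/91 - 263/146) = 126*(-21013/13286) = -189117/949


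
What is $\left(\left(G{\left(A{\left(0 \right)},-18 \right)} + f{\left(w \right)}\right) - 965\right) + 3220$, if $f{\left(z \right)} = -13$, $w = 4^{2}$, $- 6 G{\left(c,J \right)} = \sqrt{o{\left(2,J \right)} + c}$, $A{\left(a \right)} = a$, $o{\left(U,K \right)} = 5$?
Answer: $2242 - \frac{\sqrt{5}}{6} \approx 2241.6$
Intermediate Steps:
$G{\left(c,J \right)} = - \frac{\sqrt{5 + c}}{6}$
$w = 16$
$\left(\left(G{\left(A{\left(0 \right)},-18 \right)} + f{\left(w \right)}\right) - 965\right) + 3220 = \left(\left(- \frac{\sqrt{5 + 0}}{6} - 13\right) - 965\right) + 3220 = \left(\left(- \frac{\sqrt{5}}{6} - 13\right) - 965\right) + 3220 = \left(\left(-13 - \frac{\sqrt{5}}{6}\right) - 965\right) + 3220 = \left(-978 - \frac{\sqrt{5}}{6}\right) + 3220 = 2242 - \frac{\sqrt{5}}{6}$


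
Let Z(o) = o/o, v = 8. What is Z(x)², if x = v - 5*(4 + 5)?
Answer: 1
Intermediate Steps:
x = -37 (x = 8 - 5*(4 + 5) = 8 - 5*9 = 8 - 1*45 = 8 - 45 = -37)
Z(o) = 1
Z(x)² = 1² = 1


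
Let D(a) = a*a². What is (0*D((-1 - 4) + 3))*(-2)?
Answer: 0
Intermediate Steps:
D(a) = a³
(0*D((-1 - 4) + 3))*(-2) = (0*((-1 - 4) + 3)³)*(-2) = (0*(-5 + 3)³)*(-2) = (0*(-2)³)*(-2) = (0*(-8))*(-2) = 0*(-2) = 0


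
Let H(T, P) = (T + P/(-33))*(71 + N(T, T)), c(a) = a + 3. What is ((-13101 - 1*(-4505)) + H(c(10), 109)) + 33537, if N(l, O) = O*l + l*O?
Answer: 953933/33 ≈ 28907.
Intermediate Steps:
c(a) = 3 + a
N(l, O) = 2*O*l (N(l, O) = O*l + O*l = 2*O*l)
H(T, P) = (71 + 2*T²)*(T - P/33) (H(T, P) = (T + P/(-33))*(71 + 2*T*T) = (T + P*(-1/33))*(71 + 2*T²) = (T - P/33)*(71 + 2*T²) = (71 + 2*T²)*(T - P/33))
((-13101 - 1*(-4505)) + H(c(10), 109)) + 33537 = ((-13101 - 1*(-4505)) + (2*(3 + 10)³ + 71*(3 + 10) - 71/33*109 - 2/33*109*(3 + 10)²)) + 33537 = ((-13101 + 4505) + (2*13³ + 71*13 - 7739/33 - 2/33*109*13²)) + 33537 = (-8596 + (2*2197 + 923 - 7739/33 - 2/33*109*169)) + 33537 = (-8596 + (4394 + 923 - 7739/33 - 36842/33)) + 33537 = (-8596 + 130880/33) + 33537 = -152788/33 + 33537 = 953933/33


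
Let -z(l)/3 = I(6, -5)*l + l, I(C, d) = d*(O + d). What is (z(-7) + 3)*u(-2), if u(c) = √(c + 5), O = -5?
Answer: 1074*√3 ≈ 1860.2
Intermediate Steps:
u(c) = √(5 + c)
I(C, d) = d*(-5 + d)
z(l) = -153*l (z(l) = -3*((-5*(-5 - 5))*l + l) = -3*((-5*(-10))*l + l) = -3*(50*l + l) = -153*l)
(z(-7) + 3)*u(-2) = (-153*(-7) + 3)*√(5 - 2) = (1071 + 3)*√3 = 1074*√3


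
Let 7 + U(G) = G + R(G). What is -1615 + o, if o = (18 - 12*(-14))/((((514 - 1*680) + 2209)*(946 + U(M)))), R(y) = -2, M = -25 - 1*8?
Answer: -497116349/307812 ≈ -1615.0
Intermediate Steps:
M = -33 (M = -25 - 8 = -33)
U(G) = -9 + G (U(G) = -7 + (G - 2) = -7 + (-2 + G) = -9 + G)
o = 31/307812 (o = (18 - 12*(-14))/((((514 - 1*680) + 2209)*(946 + (-9 - 33)))) = (18 + 168)/((((514 - 680) + 2209)*(946 - 42))) = 186/(((-166 + 2209)*904)) = 186/((2043*904)) = 186/1846872 = 186*(1/1846872) = 31/307812 ≈ 0.00010071)
-1615 + o = -1615 + 31/307812 = -497116349/307812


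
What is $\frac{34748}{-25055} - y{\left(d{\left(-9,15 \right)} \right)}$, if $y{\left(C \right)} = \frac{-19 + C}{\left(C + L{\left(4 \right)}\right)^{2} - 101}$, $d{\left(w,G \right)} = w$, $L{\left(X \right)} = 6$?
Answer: $- \frac{974589}{576265} \approx -1.6912$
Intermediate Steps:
$y{\left(C \right)} = \frac{-19 + C}{-101 + \left(6 + C\right)^{2}}$ ($y{\left(C \right)} = \frac{-19 + C}{\left(C + 6\right)^{2} - 101} = \frac{-19 + C}{\left(6 + C\right)^{2} - 101} = \frac{-19 + C}{-101 + \left(6 + C\right)^{2}}$)
$\frac{34748}{-25055} - y{\left(d{\left(-9,15 \right)} \right)} = \frac{34748}{-25055} - \frac{-19 - 9}{-101 + \left(6 - 9\right)^{2}} = 34748 \left(- \frac{1}{25055}\right) - \frac{1}{-101 + \left(-3\right)^{2}} \left(-28\right) = - \frac{34748}{25055} - \frac{1}{-101 + 9} \left(-28\right) = - \frac{34748}{25055} - \frac{1}{-92} \left(-28\right) = - \frac{34748}{25055} - \left(- \frac{1}{92}\right) \left(-28\right) = - \frac{34748}{25055} - \frac{7}{23} = - \frac{974589}{576265}$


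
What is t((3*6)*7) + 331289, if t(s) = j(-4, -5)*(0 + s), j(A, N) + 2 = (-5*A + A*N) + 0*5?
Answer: 336077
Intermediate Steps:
j(A, N) = -2 - 5*A + A*N (j(A, N) = -2 + ((-5*A + A*N) + 0*5) = -2 + ((-5*A + A*N) + 0) = -2 + (-5*A + A*N) = -2 - 5*A + A*N)
t(s) = 38*s (t(s) = (-2 - 5*(-4) - 4*(-5))*(0 + s) = (-2 + 20 + 20)*s = 38*s)
t((3*6)*7) + 331289 = 38*((3*6)*7) + 331289 = 38*(18*7) + 331289 = 38*126 + 331289 = 4788 + 331289 = 336077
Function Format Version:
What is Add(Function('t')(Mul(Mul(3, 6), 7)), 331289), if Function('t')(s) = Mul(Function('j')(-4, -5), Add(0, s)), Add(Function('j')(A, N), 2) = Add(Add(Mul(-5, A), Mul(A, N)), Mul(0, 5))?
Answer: 336077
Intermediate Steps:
Function('j')(A, N) = Add(-2, Mul(-5, A), Mul(A, N)) (Function('j')(A, N) = Add(-2, Add(Add(Mul(-5, A), Mul(A, N)), Mul(0, 5))) = Add(-2, Add(Add(Mul(-5, A), Mul(A, N)), 0)) = Add(-2, Add(Mul(-5, A), Mul(A, N))) = Add(-2, Mul(-5, A), Mul(A, N)))
Function('t')(s) = Mul(38, s) (Function('t')(s) = Mul(Add(-2, Mul(-5, -4), Mul(-4, -5)), Add(0, s)) = Mul(Add(-2, 20, 20), s) = Mul(38, s))
Add(Function('t')(Mul(Mul(3, 6), 7)), 331289) = Add(Mul(38, Mul(Mul(3, 6), 7)), 331289) = Add(Mul(38, Mul(18, 7)), 331289) = Add(Mul(38, 126), 331289) = Add(4788, 331289) = 336077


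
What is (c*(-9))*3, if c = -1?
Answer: 27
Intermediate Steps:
(c*(-9))*3 = -1*(-9)*3 = 9*3 = 27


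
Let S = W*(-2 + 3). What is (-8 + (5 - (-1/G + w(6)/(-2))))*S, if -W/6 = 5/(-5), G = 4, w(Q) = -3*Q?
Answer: -141/2 ≈ -70.500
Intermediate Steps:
W = 6 (W = -30/(-5) = -30*(-1)/5 = -6*(-1) = 6)
S = 6 (S = 6*(-2 + 3) = 6*1 = 6)
(-8 + (5 - (-1/G + w(6)/(-2))))*S = (-8 + (5 - (-1/4 - 3*6/(-2))))*6 = (-8 + (5 - (-1*¼ - 18*(-½))))*6 = (-8 + (5 - (-¼ + 9)))*6 = (-8 + (5 - 1*35/4))*6 = (-8 + (5 - 35/4))*6 = (-8 - 15/4)*6 = -47/4*6 = -141/2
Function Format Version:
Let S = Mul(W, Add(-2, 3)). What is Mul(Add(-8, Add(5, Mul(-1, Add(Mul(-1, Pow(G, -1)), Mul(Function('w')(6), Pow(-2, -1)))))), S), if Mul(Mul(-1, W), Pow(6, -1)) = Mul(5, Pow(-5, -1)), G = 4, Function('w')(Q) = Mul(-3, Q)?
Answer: Rational(-141, 2) ≈ -70.500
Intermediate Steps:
W = 6 (W = Mul(-6, Mul(5, Pow(-5, -1))) = Mul(-6, Mul(5, Rational(-1, 5))) = Mul(-6, -1) = 6)
S = 6 (S = Mul(6, Add(-2, 3)) = Mul(6, 1) = 6)
Mul(Add(-8, Add(5, Mul(-1, Add(Mul(-1, Pow(G, -1)), Mul(Function('w')(6), Pow(-2, -1)))))), S) = Mul(Add(-8, Add(5, Mul(-1, Add(Mul(-1, Pow(4, -1)), Mul(Mul(-3, 6), Pow(-2, -1)))))), 6) = Mul(Add(-8, Add(5, Mul(-1, Add(Mul(-1, Rational(1, 4)), Mul(-18, Rational(-1, 2)))))), 6) = Mul(Add(-8, Add(5, Mul(-1, Add(Rational(-1, 4), 9)))), 6) = Mul(Add(-8, Add(5, Mul(-1, Rational(35, 4)))), 6) = Mul(Add(-8, Add(5, Rational(-35, 4))), 6) = Mul(Add(-8, Rational(-15, 4)), 6) = Mul(Rational(-47, 4), 6) = Rational(-141, 2)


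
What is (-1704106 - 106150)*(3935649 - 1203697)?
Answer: -4945532499712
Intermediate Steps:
(-1704106 - 106150)*(3935649 - 1203697) = -1810256*2731952 = -4945532499712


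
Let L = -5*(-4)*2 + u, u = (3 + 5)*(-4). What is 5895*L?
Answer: 47160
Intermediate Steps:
u = -32 (u = 8*(-4) = -32)
L = 8 (L = -5*(-4)*2 - 32 = 20*2 - 32 = 40 - 32 = 8)
5895*L = 5895*8 = 47160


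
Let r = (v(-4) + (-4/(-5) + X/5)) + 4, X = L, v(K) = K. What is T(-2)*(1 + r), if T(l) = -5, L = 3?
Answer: -12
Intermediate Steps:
X = 3
r = 7/5 (r = (-4 + (-4/(-5) + 3/5)) + 4 = (-4 + (-4*(-1/5) + 3*(1/5))) + 4 = (-4 + (4/5 + 3/5)) + 4 = (-4 + 7/5) + 4 = -13/5 + 4 = 7/5 ≈ 1.4000)
T(-2)*(1 + r) = -5*(1 + 7/5) = -5*12/5 = -12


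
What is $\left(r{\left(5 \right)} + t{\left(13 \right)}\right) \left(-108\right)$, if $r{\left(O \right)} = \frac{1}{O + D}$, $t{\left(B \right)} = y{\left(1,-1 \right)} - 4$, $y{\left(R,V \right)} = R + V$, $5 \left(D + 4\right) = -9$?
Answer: $567$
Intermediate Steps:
$D = - \frac{29}{5}$ ($D = -4 + \frac{1}{5} \left(-9\right) = -4 - \frac{9}{5} = - \frac{29}{5} \approx -5.8$)
$t{\left(B \right)} = -4$ ($t{\left(B \right)} = \left(1 - 1\right) - 4 = 0 - 4 = -4$)
$r{\left(O \right)} = \frac{1}{- \frac{29}{5} + O}$ ($r{\left(O \right)} = \frac{1}{O - \frac{29}{5}} = \frac{1}{- \frac{29}{5} + O}$)
$\left(r{\left(5 \right)} + t{\left(13 \right)}\right) \left(-108\right) = \left(\frac{5}{-29 + 5 \cdot 5} - 4\right) \left(-108\right) = \left(\frac{5}{-29 + 25} - 4\right) \left(-108\right) = \left(\frac{5}{-4} - 4\right) \left(-108\right) = \left(5 \left(- \frac{1}{4}\right) - 4\right) \left(-108\right) = \left(- \frac{5}{4} - 4\right) \left(-108\right) = \left(- \frac{21}{4}\right) \left(-108\right) = 567$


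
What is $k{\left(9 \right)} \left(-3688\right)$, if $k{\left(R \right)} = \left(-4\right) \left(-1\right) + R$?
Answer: $-47944$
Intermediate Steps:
$k{\left(R \right)} = 4 + R$
$k{\left(9 \right)} \left(-3688\right) = \left(4 + 9\right) \left(-3688\right) = 13 \left(-3688\right) = -47944$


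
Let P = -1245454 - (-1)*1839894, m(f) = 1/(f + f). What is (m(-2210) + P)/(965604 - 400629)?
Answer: 2627424799/2497189500 ≈ 1.0522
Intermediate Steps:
m(f) = 1/(2*f)
P = 594440 (P = -1245454 - 1*(-1839894) = -1245454 + 1839894 = 594440)
(m(-2210) + P)/(965604 - 400629) = ((1/2)/(-2210) + 594440)/(965604 - 400629) = ((1/2)*(-1/2210) + 594440)/564975 = (-1/4420 + 594440)*(1/564975) = (2627424799/4420)*(1/564975) = 2627424799/2497189500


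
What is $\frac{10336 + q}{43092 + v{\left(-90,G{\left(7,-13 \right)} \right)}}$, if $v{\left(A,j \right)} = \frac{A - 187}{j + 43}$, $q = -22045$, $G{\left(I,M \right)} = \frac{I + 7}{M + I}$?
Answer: $- \frac{476166}{1752131} \approx -0.27176$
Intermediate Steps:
$G{\left(I,M \right)} = \frac{7 + I}{I + M}$
$v{\left(A,j \right)} = \frac{-187 + A}{43 + j}$
$\frac{10336 + q}{43092 + v{\left(-90,G{\left(7,-13 \right)} \right)}} = \frac{10336 - 22045}{43092 + \frac{-187 - 90}{43 + \frac{7 + 7}{7 - 13}}} = - \frac{11709}{43092 + \frac{1}{43 + \frac{1}{-6} \cdot 14} \left(-277\right)} = - \frac{11709}{43092 + \frac{1}{43 - \frac{7}{3}} \left(-277\right)} = - \frac{11709}{43092 + \frac{1}{\frac{122}{3}} \left(-277\right)} = - \frac{11709}{43092 + \frac{3}{122} \left(-277\right)} = - \frac{11709}{43092 - \frac{831}{122}} = - \frac{11709}{\frac{5256393}{122}} = \left(-11709\right) \frac{122}{5256393} = - \frac{476166}{1752131}$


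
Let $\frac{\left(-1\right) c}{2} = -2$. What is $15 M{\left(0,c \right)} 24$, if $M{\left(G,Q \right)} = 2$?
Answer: $720$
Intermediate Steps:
$c = 4$ ($c = \left(-2\right) \left(-2\right) = 4$)
$15 M{\left(0,c \right)} 24 = 15 \cdot 2 \cdot 24 = 30 \cdot 24 = 720$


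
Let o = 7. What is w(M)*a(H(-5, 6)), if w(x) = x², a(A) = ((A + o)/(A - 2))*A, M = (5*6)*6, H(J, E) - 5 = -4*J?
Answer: 25920000/23 ≈ 1.1270e+6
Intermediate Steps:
H(J, E) = 5 - 4*J
M = 180 (M = 30*6 = 180)
a(A) = A*(7 + A)/(-2 + A) (a(A) = ((A + 7)/(A - 2))*A = ((7 + A)/(-2 + A))*A = A*(7 + A)/(-2 + A))
w(M)*a(H(-5, 6)) = 180²*((5 - 4*(-5))*(7 + (5 - 4*(-5)))/(-2 + (5 - 4*(-5)))) = 32400*((5 + 20)*(7 + (5 + 20))/(-2 + (5 + 20))) = 32400*(25*(7 + 25)/(-2 + 25)) = 32400*(25*32/23) = 32400*(25*(1/23)*32) = 32400*(800/23) = 25920000/23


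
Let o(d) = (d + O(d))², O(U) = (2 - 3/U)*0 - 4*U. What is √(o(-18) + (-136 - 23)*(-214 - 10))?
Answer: 26*√57 ≈ 196.30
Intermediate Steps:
O(U) = -4*U (O(U) = 0 - 4*U = -4*U)
o(d) = 9*d² (o(d) = (d - 4*d)² = (-3*d)² = 9*d²)
√(o(-18) + (-136 - 23)*(-214 - 10)) = √(9*(-18)² + (-136 - 23)*(-214 - 10)) = √(9*324 - 159*(-224)) = √(2916 + 35616) = √38532 = 26*√57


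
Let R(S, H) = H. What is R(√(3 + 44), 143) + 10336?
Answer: 10479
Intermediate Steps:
R(√(3 + 44), 143) + 10336 = 143 + 10336 = 10479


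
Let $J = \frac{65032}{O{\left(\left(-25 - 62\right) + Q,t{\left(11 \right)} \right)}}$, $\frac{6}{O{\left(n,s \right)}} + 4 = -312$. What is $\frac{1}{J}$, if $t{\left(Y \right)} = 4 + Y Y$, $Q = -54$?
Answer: $- \frac{3}{10275056} \approx -2.9197 \cdot 10^{-7}$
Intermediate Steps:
$t{\left(Y \right)} = 4 + Y^{2}$
$O{\left(n,s \right)} = - \frac{3}{158}$ ($O{\left(n,s \right)} = \frac{6}{-4 - 312} = \frac{6}{-316} = 6 \left(- \frac{1}{316}\right) = - \frac{3}{158}$)
$J = - \frac{10275056}{3}$ ($J = \frac{65032}{- \frac{3}{158}} = 65032 \left(- \frac{158}{3}\right) = - \frac{10275056}{3} \approx -3.425 \cdot 10^{6}$)
$\frac{1}{J} = \frac{1}{- \frac{10275056}{3}} = - \frac{3}{10275056}$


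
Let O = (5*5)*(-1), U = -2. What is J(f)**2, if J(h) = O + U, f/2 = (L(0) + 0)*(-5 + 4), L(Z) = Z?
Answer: 729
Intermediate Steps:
O = -25 (O = 25*(-1) = -25)
f = 0 (f = 2*((0 + 0)*(-5 + 4)) = 2*(0*(-1)) = 2*0 = 0)
J(h) = -27 (J(h) = -25 - 2 = -27)
J(f)**2 = (-27)**2 = 729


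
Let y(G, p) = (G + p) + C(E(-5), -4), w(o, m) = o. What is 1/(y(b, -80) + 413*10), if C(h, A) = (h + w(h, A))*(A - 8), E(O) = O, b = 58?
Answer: 1/4228 ≈ 0.00023652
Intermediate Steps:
C(h, A) = 2*h*(-8 + A) (C(h, A) = (h + h)*(A - 8) = (2*h)*(-8 + A) = 2*h*(-8 + A))
y(G, p) = 120 + G + p (y(G, p) = (G + p) + 2*(-5)*(-8 - 4) = (G + p) + 2*(-5)*(-12) = (G + p) + 120 = 120 + G + p)
1/(y(b, -80) + 413*10) = 1/((120 + 58 - 80) + 413*10) = 1/(98 + 4130) = 1/4228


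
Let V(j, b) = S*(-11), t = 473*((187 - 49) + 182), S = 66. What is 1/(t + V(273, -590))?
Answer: 1/150634 ≈ 6.6386e-6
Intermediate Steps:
t = 151360 (t = 473*(138 + 182) = 473*320 = 151360)
V(j, b) = -726 (V(j, b) = 66*(-11) = -726)
1/(t + V(273, -590)) = 1/(151360 - 726) = 1/150634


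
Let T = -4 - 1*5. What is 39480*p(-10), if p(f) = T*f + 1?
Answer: 3592680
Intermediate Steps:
T = -9 (T = -4 - 5 = -9)
p(f) = 1 - 9*f (p(f) = -9*f + 1 = 1 - 9*f)
39480*p(-10) = 39480*(1 - 9*(-10)) = 39480*(1 + 90) = 39480*91 = 3592680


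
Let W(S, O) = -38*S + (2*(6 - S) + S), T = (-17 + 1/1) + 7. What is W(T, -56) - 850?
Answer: -487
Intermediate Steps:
T = -9 (T = (-17 + 1) + 7 = -16 + 7 = -9)
W(S, O) = 12 - 39*S (W(S, O) = -38*S + ((12 - 2*S) + S) = -38*S + (12 - S) = 12 - 39*S)
W(T, -56) - 850 = (12 - 39*(-9)) - 850 = (12 + 351) - 850 = 363 - 850 = -487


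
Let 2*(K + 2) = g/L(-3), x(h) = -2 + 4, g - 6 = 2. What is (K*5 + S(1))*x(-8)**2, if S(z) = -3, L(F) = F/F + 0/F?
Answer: 28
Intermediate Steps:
g = 8 (g = 6 + 2 = 8)
L(F) = 1 (L(F) = 1 + 0 = 1)
x(h) = 2
K = 2 (K = -2 + (8/1)/2 = -2 + (8*1)/2 = -2 + (1/2)*8 = -2 + 4 = 2)
(K*5 + S(1))*x(-8)**2 = (2*5 - 3)*2**2 = (10 - 3)*4 = 7*4 = 28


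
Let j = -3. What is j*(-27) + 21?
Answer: 102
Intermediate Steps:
j*(-27) + 21 = -3*(-27) + 21 = 81 + 21 = 102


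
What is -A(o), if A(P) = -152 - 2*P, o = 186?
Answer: 524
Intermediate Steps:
A(P) = -152 - 2*P
-A(o) = -(-152 - 2*186) = -(-152 - 372) = -1*(-524) = 524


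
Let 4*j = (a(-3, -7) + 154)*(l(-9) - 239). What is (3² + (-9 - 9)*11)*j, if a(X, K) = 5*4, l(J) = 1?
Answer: 1956717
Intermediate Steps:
a(X, K) = 20
j = -10353 (j = ((20 + 154)*(1 - 239))/4 = (174*(-238))/4 = (¼)*(-41412) = -10353)
(3² + (-9 - 9)*11)*j = (3² + (-9 - 9)*11)*(-10353) = (9 - 18*11)*(-10353) = (9 - 198)*(-10353) = -189*(-10353) = 1956717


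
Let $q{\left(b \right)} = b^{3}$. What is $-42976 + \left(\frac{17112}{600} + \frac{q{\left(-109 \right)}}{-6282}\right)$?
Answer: $- \frac{6712526009}{157050} \approx -42741.0$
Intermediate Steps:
$-42976 + \left(\frac{17112}{600} + \frac{q{\left(-109 \right)}}{-6282}\right) = -42976 + \left(\frac{17112}{600} + \frac{\left(-109\right)^{3}}{-6282}\right) = -42976 + \left(17112 \cdot \frac{1}{600} - - \frac{1295029}{6282}\right) = -42976 + \left(\frac{713}{25} + \frac{1295029}{6282}\right) = -42976 + \frac{36854791}{157050} = - \frac{6712526009}{157050}$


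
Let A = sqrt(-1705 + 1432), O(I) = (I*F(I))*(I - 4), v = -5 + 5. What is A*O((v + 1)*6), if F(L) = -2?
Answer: -24*I*sqrt(273) ≈ -396.54*I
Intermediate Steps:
v = 0
O(I) = -2*I*(-4 + I) (O(I) = (I*(-2))*(I - 4) = (-2*I)*(-4 + I) = -2*I*(-4 + I))
A = I*sqrt(273) (A = sqrt(-273) = I*sqrt(273) ≈ 16.523*I)
A*O((v + 1)*6) = (I*sqrt(273))*(2*((0 + 1)*6)*(4 - (0 + 1)*6)) = (I*sqrt(273))*(2*(1*6)*(4 - 6)) = (I*sqrt(273))*(2*6*(4 - 1*6)) = (I*sqrt(273))*(2*6*(4 - 6)) = (I*sqrt(273))*(2*6*(-2)) = (I*sqrt(273))*(-24) = -24*I*sqrt(273)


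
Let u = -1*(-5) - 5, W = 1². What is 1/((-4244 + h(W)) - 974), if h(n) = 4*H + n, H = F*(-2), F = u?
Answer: -1/5217 ≈ -0.00019168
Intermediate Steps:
W = 1
u = 0 (u = 5 - 5 = 0)
F = 0
H = 0 (H = 0*(-2) = 0)
h(n) = n (h(n) = 4*0 + n = 0 + n = n)
1/((-4244 + h(W)) - 974) = 1/((-4244 + 1) - 974) = 1/(-4243 - 974) = 1/(-5217) = -1/5217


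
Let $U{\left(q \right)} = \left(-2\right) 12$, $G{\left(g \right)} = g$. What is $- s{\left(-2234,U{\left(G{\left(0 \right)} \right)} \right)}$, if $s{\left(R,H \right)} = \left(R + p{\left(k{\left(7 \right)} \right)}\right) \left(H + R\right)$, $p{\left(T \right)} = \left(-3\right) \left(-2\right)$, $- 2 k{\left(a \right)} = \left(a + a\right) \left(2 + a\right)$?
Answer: $-5030824$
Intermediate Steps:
$k{\left(a \right)} = - a \left(2 + a\right)$ ($k{\left(a \right)} = - \frac{\left(a + a\right) \left(2 + a\right)}{2} = - \frac{2 a \left(2 + a\right)}{2} = - a \left(2 + a\right)$)
$p{\left(T \right)} = 6$
$U{\left(q \right)} = -24$
$s{\left(R,H \right)} = \left(6 + R\right) \left(H + R\right)$ ($s{\left(R,H \right)} = \left(R + 6\right) \left(H + R\right) = \left(6 + R\right) \left(H + R\right)$)
$- s{\left(-2234,U{\left(G{\left(0 \right)} \right)} \right)} = - (\left(-2234\right)^{2} + 6 \left(-24\right) + 6 \left(-2234\right) - -53616) = - (4990756 - 144 - 13404 + 53616) = \left(-1\right) 5030824 = -5030824$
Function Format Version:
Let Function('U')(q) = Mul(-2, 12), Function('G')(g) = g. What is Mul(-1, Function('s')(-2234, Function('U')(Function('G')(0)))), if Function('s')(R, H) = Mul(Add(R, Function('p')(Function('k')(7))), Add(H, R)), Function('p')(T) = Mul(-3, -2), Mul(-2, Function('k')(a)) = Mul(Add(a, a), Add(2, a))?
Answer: -5030824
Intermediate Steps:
Function('k')(a) = Mul(-1, a, Add(2, a)) (Function('k')(a) = Mul(Rational(-1, 2), Mul(Add(a, a), Add(2, a))) = Mul(Rational(-1, 2), Mul(Mul(2, a), Add(2, a))) = Mul(Rational(-1, 2), Mul(2, a, Add(2, a))) = Mul(-1, a, Add(2, a)))
Function('p')(T) = 6
Function('U')(q) = -24
Function('s')(R, H) = Mul(Add(6, R), Add(H, R)) (Function('s')(R, H) = Mul(Add(R, 6), Add(H, R)) = Mul(Add(6, R), Add(H, R)))
Mul(-1, Function('s')(-2234, Function('U')(Function('G')(0)))) = Mul(-1, Add(Pow(-2234, 2), Mul(6, -24), Mul(6, -2234), Mul(-24, -2234))) = Mul(-1, Add(4990756, -144, -13404, 53616)) = Mul(-1, 5030824) = -5030824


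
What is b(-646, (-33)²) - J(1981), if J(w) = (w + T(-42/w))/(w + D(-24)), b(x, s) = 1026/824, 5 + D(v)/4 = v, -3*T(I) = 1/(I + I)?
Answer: 309002/1728855 ≈ 0.17873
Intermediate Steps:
T(I) = -1/(6*I) (T(I) = -1/(3*(I + I)) = -1/(2*I)/3 = -1/(6*I))
D(v) = -20 + 4*v
b(x, s) = 513/412 (b(x, s) = 1026*(1/824) = 513/412)
J(w) = 253*w/(252*(-116 + w)) (J(w) = (w - (-w/42)/6)/(w + (-20 + 4*(-24))) = (w - (-1)*w/252)/(w + (-20 - 96)) = (w + w/252)/(w - 116) = (253*w/252)/(-116 + w) = 253*w/(252*(-116 + w)))
b(-646, (-33)²) - J(1981) = 513/412 - 253*1981/(252*(-116 + 1981)) = 513/412 - 253*1981/(252*1865) = 513/412 - 1*71599/67140 = 513/412 - 71599/67140 = 309002/1728855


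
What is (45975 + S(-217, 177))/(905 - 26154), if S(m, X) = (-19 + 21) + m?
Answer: -45760/25249 ≈ -1.8123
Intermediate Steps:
S(m, X) = 2 + m
(45975 + S(-217, 177))/(905 - 26154) = (45975 + (2 - 217))/(905 - 26154) = (45975 - 215)/(-25249) = 45760*(-1/25249) = -45760/25249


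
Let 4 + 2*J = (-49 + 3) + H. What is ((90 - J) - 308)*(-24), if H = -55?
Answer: 3972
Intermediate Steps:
J = -105/2 (J = -2 + ((-49 + 3) - 55)/2 = -2 + (-46 - 55)/2 = -2 + (½)*(-101) = -2 - 101/2 = -105/2 ≈ -52.500)
((90 - J) - 308)*(-24) = ((90 - 1*(-105/2)) - 308)*(-24) = ((90 + 105/2) - 308)*(-24) = (285/2 - 308)*(-24) = -331/2*(-24) = 3972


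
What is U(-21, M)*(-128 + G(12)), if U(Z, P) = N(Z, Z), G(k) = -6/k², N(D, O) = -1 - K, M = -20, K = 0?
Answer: 3073/24 ≈ 128.04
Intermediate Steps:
N(D, O) = -1 (N(D, O) = -1 - 1*0 = -1 + 0 = -1)
G(k) = -6/k²
U(Z, P) = -1
U(-21, M)*(-128 + G(12)) = -(-128 - 6/12²) = -(-128 - 6*1/144) = -(-128 - 1/24) = -1*(-3073/24) = 3073/24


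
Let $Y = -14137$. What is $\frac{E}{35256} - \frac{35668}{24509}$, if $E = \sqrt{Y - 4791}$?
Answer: $- \frac{35668}{24509} + \frac{i \sqrt{7}}{678} \approx -1.4553 + 0.0039023 i$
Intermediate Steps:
$E = 52 i \sqrt{7}$ ($E = \sqrt{-14137 - 4791} = \sqrt{-18928} = 52 i \sqrt{7} \approx 137.58 i$)
$\frac{E}{35256} - \frac{35668}{24509} = \frac{52 i \sqrt{7}}{35256} - \frac{35668}{24509} = 52 i \sqrt{7} \cdot \frac{1}{35256} - \frac{35668}{24509} = \frac{i \sqrt{7}}{678} - \frac{35668}{24509} = - \frac{35668}{24509} + \frac{i \sqrt{7}}{678}$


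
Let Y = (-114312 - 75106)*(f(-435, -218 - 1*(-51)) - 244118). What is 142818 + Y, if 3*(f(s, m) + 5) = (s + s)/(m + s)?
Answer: 13918643937222/301 ≈ 4.6241e+10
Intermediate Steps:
f(s, m) = -5 + 2*s/(3*(m + s)) (f(s, m) = -5 + ((s + s)/(m + s))/3 = -5 + ((2*s)/(m + s))/3 = -5 + (2*s/(m + s))/3 = -5 + 2*s/(3*(m + s)))
Y = 13918600949004/301 (Y = (-114312 - 75106)*((-5*(-218 - 1*(-51)) - 13/3*(-435))/((-218 - 1*(-51)) - 435) - 244118) = -189418*((-5*(-218 + 51) + 1885)/((-218 + 51) - 435) - 244118) = -189418*((-5*(-167) + 1885)/(-167 - 435) - 244118) = -189418*((835 + 1885)/(-602) - 244118) = -189418*(-1/602*2720 - 244118) = -189418*(-1360/301 - 244118) = -189418*(-73480878/301) = 13918600949004/301 ≈ 4.6241e+10)
142818 + Y = 142818 + 13918600949004/301 = 13918643937222/301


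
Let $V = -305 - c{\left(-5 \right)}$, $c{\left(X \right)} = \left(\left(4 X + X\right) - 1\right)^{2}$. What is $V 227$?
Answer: $-222687$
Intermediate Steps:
$c{\left(X \right)} = \left(-1 + 5 X\right)^{2}$ ($c{\left(X \right)} = \left(5 X - 1\right)^{2} = \left(-1 + 5 X\right)^{2}$)
$V = -981$ ($V = -305 - \left(-1 + 5 \left(-5\right)\right)^{2} = -305 - \left(-1 - 25\right)^{2} = -305 - \left(-26\right)^{2} = -305 - 676 = -981$)
$V 227 = \left(-981\right) 227 = -222687$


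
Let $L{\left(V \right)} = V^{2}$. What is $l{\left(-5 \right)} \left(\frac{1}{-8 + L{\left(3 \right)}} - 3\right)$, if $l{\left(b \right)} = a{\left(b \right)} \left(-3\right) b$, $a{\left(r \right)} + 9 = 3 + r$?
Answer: $330$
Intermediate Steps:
$a{\left(r \right)} = -6 + r$ ($a{\left(r \right)} = -9 + \left(3 + r\right) = -6 + r$)
$l{\left(b \right)} = b \left(18 - 3 b\right)$ ($l{\left(b \right)} = \left(-6 + b\right) \left(-3\right) b = \left(18 - 3 b\right) b = b \left(18 - 3 b\right)$)
$l{\left(-5 \right)} \left(\frac{1}{-8 + L{\left(3 \right)}} - 3\right) = 3 \left(-5\right) \left(6 - -5\right) \left(\frac{1}{-8 + 3^{2}} - 3\right) = 3 \left(-5\right) \left(6 + 5\right) \left(\frac{1}{-8 + 9} - 3\right) = 3 \left(-5\right) 11 \left(1^{-1} - 3\right) = - 165 \left(1 - 3\right) = \left(-165\right) \left(-2\right) = 330$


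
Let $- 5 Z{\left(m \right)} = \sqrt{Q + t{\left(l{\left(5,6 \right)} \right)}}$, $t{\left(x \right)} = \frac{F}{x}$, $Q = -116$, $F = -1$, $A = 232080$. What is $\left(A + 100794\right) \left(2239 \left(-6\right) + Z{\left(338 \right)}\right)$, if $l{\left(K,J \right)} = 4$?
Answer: $-4471829316 - \frac{166437 i \sqrt{465}}{5} \approx -4.4718 \cdot 10^{9} - 7.1781 \cdot 10^{5} i$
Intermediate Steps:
$t{\left(x \right)} = - \frac{1}{x}$
$Z{\left(m \right)} = - \frac{i \sqrt{465}}{10}$ ($Z{\left(m \right)} = - \frac{\sqrt{-116 - \frac{1}{4}}}{5} = - \frac{\sqrt{- \frac{465}{4}}}{5} = - \frac{\frac{1}{2} i \sqrt{465}}{5} = - \frac{i \sqrt{465}}{10}$)
$\left(A + 100794\right) \left(2239 \left(-6\right) + Z{\left(338 \right)}\right) = \left(232080 + 100794\right) \left(2239 \left(-6\right) - \frac{i \sqrt{465}}{10}\right) = 332874 \left(-13434 - \frac{i \sqrt{465}}{10}\right) = -4471829316 - \frac{166437 i \sqrt{465}}{5}$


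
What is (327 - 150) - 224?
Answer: -47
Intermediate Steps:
(327 - 150) - 224 = 177 - 224 = -47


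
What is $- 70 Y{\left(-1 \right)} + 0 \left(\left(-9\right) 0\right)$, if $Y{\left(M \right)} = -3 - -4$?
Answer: $-70$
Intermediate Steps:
$Y{\left(M \right)} = 1$ ($Y{\left(M \right)} = -3 + 4 = 1$)
$- 70 Y{\left(-1 \right)} + 0 \left(\left(-9\right) 0\right) = \left(-70\right) 1 + 0 \left(\left(-9\right) 0\right) = -70 + 0 \cdot 0 = -70 + 0 = -70$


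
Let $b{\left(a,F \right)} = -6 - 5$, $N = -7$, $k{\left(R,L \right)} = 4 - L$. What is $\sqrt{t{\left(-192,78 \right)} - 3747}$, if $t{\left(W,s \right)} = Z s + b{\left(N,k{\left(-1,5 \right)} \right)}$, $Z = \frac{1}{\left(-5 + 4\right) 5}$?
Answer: $\frac{2 i \sqrt{23585}}{5} \approx 61.43 i$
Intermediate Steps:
$Z = - \frac{1}{5}$ ($Z = \frac{1}{\left(-1\right) 5} = \frac{1}{-5} = - \frac{1}{5} \approx -0.2$)
$b{\left(a,F \right)} = -11$ ($b{\left(a,F \right)} = -6 - 5 = -11$)
$t{\left(W,s \right)} = -11 - \frac{s}{5}$ ($t{\left(W,s \right)} = - \frac{s}{5} - 11 = -11 - \frac{s}{5}$)
$\sqrt{t{\left(-192,78 \right)} - 3747} = \sqrt{\left(-11 - \frac{78}{5}\right) - 3747} = \sqrt{- \frac{133}{5} - 3747} = \sqrt{- \frac{18868}{5}} = \frac{2 i \sqrt{23585}}{5}$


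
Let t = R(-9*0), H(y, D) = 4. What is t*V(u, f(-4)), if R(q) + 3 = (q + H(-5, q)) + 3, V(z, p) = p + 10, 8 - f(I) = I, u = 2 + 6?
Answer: 88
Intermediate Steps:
u = 8
f(I) = 8 - I
V(z, p) = 10 + p
R(q) = 4 + q (R(q) = -3 + ((q + 4) + 3) = -3 + ((4 + q) + 3) = -3 + (7 + q) = 4 + q)
t = 4 (t = 4 - 9*0 = 4 + 0 = 4)
t*V(u, f(-4)) = 4*(10 + (8 - 1*(-4))) = 4*(10 + (8 + 4)) = 4*(10 + 12) = 4*22 = 88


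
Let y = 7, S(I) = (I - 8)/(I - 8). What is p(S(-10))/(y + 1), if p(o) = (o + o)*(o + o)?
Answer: ½ ≈ 0.50000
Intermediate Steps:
S(I) = 1 (S(I) = (-8 + I)/(-8 + I) = 1)
p(o) = 4*o² (p(o) = (2*o)*(2*o) = 4*o²)
p(S(-10))/(y + 1) = (4*1²)/(7 + 1) = (4*1)/8 = 4*(⅛) = ½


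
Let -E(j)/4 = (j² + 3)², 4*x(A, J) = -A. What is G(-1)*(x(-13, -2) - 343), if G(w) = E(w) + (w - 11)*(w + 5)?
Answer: 38052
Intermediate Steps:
x(A, J) = -A/4 (x(A, J) = (-A)/4 = -A/4)
E(j) = -4*(3 + j²)² (E(j) = -4*(j² + 3)² = -4*(3 + j²)²)
G(w) = -4*(3 + w²)² + (-11 + w)*(5 + w) (G(w) = -4*(3 + w²)² + (w - 11)*(w + 5) = -4*(3 + w²)² + (-11 + w)*(5 + w))
G(-1)*(x(-13, -2) - 343) = (-55 + (-1)² - 6*(-1) - 4*(3 + (-1)²)²)*(-¼*(-13) - 343) = (-55 + 1 + 6 - 4*(3 + 1)²)*(13/4 - 343) = (-55 + 1 + 6 - 4*4²)*(-1359/4) = (-55 + 1 + 6 - 4*16)*(-1359/4) = (-55 + 1 + 6 - 64)*(-1359/4) = -112*(-1359/4) = 38052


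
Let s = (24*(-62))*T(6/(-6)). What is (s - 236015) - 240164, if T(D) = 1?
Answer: -477667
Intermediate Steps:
s = -1488 (s = (24*(-62))*1 = -1488*1 = -1488)
(s - 236015) - 240164 = (-1488 - 236015) - 240164 = -237503 - 240164 = -477667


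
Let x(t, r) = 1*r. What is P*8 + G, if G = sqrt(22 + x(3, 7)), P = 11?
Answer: 88 + sqrt(29) ≈ 93.385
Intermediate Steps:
x(t, r) = r
G = sqrt(29) (G = sqrt(22 + 7) = sqrt(29) ≈ 5.3852)
P*8 + G = 11*8 + sqrt(29) = 88 + sqrt(29)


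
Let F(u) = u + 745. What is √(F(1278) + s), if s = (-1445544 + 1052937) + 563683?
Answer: √173099 ≈ 416.05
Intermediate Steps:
F(u) = 745 + u
s = 171076 (s = -392607 + 563683 = 171076)
√(F(1278) + s) = √((745 + 1278) + 171076) = √(2023 + 171076) = √173099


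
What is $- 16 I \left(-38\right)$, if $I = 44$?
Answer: $26752$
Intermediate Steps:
$- 16 I \left(-38\right) = \left(-16\right) 44 \left(-38\right) = \left(-704\right) \left(-38\right) = 26752$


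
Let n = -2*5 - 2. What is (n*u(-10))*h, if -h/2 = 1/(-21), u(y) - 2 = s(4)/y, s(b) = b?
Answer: -64/35 ≈ -1.8286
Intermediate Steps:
u(y) = 2 + 4/y
n = -12 (n = -10 - 2 = -12)
h = 2/21 (h = -2/(-21) = -2*(-1)/21 = -2*(-1/21) = 2/21 ≈ 0.095238)
(n*u(-10))*h = -12*(2 + 4/(-10))*(2/21) = -12*(2 + 4*(-⅒))*(2/21) = -12*(2 - ⅖)*(2/21) = -12*8/5*(2/21) = -96/5*2/21 = -64/35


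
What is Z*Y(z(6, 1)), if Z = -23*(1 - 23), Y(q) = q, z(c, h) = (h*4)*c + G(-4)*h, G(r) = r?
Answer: 10120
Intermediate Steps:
z(c, h) = -4*h + 4*c*h (z(c, h) = (h*4)*c - 4*h = (4*h)*c - 4*h = 4*c*h - 4*h = -4*h + 4*c*h)
Z = 506 (Z = -23*(-22) = 506)
Z*Y(z(6, 1)) = 506*(4*1*(-1 + 6)) = 506*(4*1*5) = 506*20 = 10120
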